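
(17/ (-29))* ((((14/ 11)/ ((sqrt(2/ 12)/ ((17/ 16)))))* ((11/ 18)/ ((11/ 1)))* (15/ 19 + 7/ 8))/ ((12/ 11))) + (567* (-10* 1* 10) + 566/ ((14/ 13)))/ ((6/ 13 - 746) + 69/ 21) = 5111873/ 67545 - 511819* sqrt(6)/ 7617024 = 75.52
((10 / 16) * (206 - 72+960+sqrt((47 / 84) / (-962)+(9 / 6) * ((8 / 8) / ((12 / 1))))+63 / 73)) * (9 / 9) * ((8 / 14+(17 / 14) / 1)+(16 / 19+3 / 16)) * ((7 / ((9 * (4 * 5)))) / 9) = 1997 * sqrt(50777727) / 5306176512+159610225 / 19173888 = 8.33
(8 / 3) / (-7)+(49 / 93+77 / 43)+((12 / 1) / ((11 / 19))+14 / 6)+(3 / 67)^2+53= 35938573915 / 460755449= 78.00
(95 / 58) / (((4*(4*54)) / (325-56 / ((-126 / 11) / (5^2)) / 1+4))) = 385795 / 451008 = 0.86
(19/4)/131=0.04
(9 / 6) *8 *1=12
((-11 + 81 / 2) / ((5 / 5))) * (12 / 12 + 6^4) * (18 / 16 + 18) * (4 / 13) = 11708019 / 52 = 225154.21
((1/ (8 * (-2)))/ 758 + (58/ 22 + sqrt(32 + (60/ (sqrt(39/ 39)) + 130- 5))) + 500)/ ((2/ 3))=3 * sqrt(217)/ 2 + 201167103/ 266816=776.05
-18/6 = -3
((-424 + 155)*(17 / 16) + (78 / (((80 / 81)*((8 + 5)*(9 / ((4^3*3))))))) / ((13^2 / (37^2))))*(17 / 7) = 175603319 / 94640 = 1855.49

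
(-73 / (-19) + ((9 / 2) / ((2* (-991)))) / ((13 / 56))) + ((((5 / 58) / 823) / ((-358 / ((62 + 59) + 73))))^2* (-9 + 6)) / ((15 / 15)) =68484872377596843265 / 17870319912001929892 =3.83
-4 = -4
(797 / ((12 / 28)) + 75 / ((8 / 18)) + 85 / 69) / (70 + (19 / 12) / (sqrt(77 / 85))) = 7246527288 / 249782369 - 10643477* sqrt(6545) / 1248911845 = 28.32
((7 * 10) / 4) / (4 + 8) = 1.46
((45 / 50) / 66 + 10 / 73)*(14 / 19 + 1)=7257 / 27740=0.26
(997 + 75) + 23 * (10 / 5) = 1118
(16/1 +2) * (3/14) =3.86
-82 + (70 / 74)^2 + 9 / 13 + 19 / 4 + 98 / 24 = -7643407 / 106782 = -71.58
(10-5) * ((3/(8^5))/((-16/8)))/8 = -15/524288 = -0.00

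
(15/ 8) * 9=135/ 8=16.88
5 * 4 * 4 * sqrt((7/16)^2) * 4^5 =35840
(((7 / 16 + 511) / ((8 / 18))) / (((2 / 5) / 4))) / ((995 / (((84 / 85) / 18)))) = 171843 / 270640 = 0.63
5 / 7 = 0.71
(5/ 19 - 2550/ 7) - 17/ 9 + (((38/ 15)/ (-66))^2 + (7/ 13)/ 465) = -4805515206176/ 13133094975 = -365.91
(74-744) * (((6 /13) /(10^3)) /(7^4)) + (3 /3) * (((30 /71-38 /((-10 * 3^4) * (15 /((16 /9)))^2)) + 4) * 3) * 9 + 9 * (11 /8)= 638795320670011 /4846661001000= 131.80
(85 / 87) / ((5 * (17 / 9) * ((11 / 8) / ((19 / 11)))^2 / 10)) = 693120 / 424589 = 1.63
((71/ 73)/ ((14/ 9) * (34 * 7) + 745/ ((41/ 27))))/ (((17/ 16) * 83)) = 419184/ 32718593941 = 0.00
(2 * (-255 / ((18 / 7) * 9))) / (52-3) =-85 / 189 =-0.45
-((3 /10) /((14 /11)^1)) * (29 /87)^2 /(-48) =11 /20160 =0.00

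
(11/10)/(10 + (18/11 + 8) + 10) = 121/3260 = 0.04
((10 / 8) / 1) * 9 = 45 / 4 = 11.25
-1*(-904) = 904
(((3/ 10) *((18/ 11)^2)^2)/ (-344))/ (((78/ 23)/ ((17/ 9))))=-285039/ 81843190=-0.00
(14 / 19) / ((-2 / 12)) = -84 / 19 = -4.42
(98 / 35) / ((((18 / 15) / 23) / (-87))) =-4669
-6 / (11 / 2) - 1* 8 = -100 / 11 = -9.09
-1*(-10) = 10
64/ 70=32/ 35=0.91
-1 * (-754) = 754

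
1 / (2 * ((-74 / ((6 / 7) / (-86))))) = 0.00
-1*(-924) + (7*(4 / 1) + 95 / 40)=7635 / 8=954.38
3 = 3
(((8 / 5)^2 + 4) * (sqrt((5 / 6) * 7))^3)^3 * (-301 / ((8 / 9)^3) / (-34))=149427826863 * sqrt(210) / 217600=9951355.40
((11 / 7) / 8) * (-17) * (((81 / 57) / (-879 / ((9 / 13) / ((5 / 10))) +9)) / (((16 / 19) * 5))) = 15147 / 8411200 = 0.00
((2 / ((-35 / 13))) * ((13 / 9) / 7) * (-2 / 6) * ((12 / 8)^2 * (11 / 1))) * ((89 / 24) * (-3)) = -165451 / 11760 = -14.07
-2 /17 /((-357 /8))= 16 /6069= 0.00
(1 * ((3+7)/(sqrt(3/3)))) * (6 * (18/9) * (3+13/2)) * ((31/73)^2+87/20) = 27522051/5329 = 5164.58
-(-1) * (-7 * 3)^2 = 441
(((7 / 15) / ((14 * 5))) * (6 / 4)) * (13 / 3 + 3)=11 / 150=0.07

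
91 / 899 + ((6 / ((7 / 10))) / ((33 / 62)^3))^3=97358780094122378508407 / 530048373916037823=183679.05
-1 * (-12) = 12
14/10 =7/5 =1.40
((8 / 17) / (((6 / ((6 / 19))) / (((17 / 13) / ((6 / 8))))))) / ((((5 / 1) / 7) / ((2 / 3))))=448 / 11115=0.04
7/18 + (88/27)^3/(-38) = -390601/747954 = -0.52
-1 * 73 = -73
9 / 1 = 9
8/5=1.60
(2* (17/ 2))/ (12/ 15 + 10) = 85/ 54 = 1.57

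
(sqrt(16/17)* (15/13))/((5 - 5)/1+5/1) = 12* sqrt(17)/221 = 0.22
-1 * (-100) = 100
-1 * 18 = -18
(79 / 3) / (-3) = -79 / 9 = -8.78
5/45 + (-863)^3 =-5784620822/9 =-642735646.89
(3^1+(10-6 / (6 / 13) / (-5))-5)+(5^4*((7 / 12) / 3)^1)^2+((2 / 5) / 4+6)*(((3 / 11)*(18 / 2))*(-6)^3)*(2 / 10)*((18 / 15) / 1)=24954084799 / 1782000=14003.41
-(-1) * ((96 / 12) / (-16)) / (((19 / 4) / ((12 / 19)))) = -24 / 361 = -0.07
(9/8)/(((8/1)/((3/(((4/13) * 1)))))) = 351/256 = 1.37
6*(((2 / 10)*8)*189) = 9072 / 5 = 1814.40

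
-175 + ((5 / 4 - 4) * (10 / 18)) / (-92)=-579545 / 3312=-174.98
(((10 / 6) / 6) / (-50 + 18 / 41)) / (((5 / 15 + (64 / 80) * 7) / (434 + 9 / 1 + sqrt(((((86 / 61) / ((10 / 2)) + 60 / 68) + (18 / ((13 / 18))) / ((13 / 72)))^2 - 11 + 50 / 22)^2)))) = -571701894979538197 / 30549726164647976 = -18.71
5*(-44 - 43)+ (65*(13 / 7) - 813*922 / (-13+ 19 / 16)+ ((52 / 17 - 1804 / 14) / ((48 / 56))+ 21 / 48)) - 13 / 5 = 5397309037 / 85680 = 62993.80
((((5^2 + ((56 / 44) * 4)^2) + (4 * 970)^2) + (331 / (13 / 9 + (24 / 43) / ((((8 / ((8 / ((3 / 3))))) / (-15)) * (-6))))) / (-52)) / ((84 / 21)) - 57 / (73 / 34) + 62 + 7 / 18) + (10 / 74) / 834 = 351752579930205293621 / 93460541206032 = 3763648.01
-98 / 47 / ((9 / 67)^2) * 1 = -115.56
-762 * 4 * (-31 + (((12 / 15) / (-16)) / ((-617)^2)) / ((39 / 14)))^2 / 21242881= -5380553769576049153406 / 39021327539640386472675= -0.14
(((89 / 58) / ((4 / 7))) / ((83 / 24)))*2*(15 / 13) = 56070 / 31291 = 1.79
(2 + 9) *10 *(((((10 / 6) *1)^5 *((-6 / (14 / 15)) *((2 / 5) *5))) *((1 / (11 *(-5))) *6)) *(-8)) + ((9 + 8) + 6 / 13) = -12985699 / 819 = -15855.55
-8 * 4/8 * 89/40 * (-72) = 3204/5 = 640.80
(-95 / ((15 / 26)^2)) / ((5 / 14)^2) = -2237.71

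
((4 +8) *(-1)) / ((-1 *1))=12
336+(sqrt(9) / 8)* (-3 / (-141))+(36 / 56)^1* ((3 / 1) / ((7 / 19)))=6287055 / 18424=341.24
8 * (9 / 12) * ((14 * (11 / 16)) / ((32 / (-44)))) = -2541 / 32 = -79.41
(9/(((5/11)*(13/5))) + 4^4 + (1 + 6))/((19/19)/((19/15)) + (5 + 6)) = 33421/1456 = 22.95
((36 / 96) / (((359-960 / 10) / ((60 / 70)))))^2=81 / 54228496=0.00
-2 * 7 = -14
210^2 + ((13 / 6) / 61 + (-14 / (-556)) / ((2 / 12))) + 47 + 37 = 44184.19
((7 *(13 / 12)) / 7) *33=143 / 4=35.75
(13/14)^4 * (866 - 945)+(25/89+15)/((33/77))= -236716853/10257072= -23.08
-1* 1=-1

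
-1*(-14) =14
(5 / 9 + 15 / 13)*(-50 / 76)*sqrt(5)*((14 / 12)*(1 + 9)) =-87500*sqrt(5) / 6669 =-29.34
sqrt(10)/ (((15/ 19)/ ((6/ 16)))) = 19 * sqrt(10)/ 40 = 1.50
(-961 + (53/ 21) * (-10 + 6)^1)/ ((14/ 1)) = -69.36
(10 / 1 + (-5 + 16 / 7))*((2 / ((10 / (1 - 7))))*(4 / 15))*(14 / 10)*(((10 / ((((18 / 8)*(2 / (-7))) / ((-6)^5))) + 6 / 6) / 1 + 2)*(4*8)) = -1579292928 / 125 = -12634343.42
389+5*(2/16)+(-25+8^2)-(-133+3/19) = 85343/152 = 561.47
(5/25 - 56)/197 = -279/985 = -0.28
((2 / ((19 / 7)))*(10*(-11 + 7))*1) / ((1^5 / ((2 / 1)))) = -1120 / 19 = -58.95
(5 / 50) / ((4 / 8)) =1 / 5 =0.20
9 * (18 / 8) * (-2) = -40.50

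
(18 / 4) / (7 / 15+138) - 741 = -3077979 / 4154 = -740.97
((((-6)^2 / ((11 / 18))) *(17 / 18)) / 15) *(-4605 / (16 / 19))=-892449 / 44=-20282.93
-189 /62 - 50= -3289 /62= -53.05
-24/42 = -4/7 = -0.57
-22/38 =-11/19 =-0.58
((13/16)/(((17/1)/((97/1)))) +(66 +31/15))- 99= -107293/4080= -26.30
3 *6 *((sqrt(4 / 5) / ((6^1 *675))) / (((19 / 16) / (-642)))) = -6848 *sqrt(5) / 7125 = -2.15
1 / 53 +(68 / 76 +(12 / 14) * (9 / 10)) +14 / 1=552819 / 35245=15.69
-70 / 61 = -1.15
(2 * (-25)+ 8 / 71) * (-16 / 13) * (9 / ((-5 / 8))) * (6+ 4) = -8160768 / 923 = -8841.57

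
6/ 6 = 1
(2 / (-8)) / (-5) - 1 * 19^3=-137179 / 20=-6858.95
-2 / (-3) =0.67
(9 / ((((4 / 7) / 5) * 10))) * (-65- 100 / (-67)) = -268065 / 536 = -500.12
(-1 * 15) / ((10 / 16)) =-24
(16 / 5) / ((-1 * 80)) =-1 / 25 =-0.04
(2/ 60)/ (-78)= -1/ 2340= -0.00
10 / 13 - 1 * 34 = -432 / 13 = -33.23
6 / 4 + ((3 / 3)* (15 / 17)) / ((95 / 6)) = 1005 / 646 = 1.56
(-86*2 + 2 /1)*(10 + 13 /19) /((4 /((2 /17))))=-1015 /19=-53.42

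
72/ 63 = 8/ 7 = 1.14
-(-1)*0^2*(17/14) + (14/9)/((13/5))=70/117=0.60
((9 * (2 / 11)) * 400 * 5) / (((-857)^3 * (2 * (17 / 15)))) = -270000 / 117702062291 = -0.00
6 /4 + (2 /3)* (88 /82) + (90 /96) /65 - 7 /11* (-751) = 135122627 /281424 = 480.14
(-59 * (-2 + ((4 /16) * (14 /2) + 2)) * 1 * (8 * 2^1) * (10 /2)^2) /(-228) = 10325 /57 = 181.14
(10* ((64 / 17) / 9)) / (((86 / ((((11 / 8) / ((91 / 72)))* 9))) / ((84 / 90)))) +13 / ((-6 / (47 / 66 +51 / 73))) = -717587191 / 274712724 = -2.61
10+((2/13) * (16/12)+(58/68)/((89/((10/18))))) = 3614929/354042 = 10.21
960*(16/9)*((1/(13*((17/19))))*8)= 778240/663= 1173.82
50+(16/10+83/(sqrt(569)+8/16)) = 332 * sqrt(569)/2275+117224/2275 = 55.01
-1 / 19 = -0.05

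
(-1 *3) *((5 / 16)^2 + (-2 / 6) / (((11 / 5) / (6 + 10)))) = 19655 / 2816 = 6.98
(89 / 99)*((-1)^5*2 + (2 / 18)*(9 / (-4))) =-89 / 44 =-2.02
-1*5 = -5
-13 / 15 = -0.87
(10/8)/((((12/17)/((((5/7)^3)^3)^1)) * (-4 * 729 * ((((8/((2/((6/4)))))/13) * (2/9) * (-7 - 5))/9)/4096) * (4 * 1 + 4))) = 2158203125/19611853002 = 0.11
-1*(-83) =83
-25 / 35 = -5 / 7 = -0.71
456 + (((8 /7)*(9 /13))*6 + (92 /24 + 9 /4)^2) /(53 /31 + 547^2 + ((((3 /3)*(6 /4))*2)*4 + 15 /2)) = 55428865630933 /121554492696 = 456.00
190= 190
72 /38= 36 /19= 1.89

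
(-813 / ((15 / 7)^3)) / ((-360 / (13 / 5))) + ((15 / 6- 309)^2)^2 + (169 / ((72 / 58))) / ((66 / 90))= 393160277524056433 / 44550000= 8825146521.30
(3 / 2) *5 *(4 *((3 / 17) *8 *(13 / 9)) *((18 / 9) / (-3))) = -2080 / 51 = -40.78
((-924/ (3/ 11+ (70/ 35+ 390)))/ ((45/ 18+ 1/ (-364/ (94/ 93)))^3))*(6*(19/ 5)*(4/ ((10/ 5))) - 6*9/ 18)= -6.44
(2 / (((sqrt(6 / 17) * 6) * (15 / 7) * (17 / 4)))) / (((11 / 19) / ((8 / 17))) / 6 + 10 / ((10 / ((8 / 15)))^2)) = 106400 * sqrt(102) / 4072503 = 0.26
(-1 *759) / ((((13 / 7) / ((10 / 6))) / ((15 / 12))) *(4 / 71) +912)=-3143525 / 3777408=-0.83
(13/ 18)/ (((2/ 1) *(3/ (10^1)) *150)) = 0.01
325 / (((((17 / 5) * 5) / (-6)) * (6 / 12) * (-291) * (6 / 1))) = 0.13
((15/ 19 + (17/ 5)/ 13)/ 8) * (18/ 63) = 649/ 17290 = 0.04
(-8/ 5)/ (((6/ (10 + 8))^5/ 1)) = -1944/ 5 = -388.80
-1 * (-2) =2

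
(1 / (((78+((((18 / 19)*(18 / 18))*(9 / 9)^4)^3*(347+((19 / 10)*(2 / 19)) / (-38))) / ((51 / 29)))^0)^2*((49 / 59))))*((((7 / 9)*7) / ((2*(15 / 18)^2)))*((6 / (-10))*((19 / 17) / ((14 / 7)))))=-3363 / 2125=-1.58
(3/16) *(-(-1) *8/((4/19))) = 57/8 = 7.12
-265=-265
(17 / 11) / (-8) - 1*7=-633 / 88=-7.19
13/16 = 0.81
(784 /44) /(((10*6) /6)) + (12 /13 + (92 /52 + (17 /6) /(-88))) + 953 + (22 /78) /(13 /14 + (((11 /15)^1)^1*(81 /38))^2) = 9334124670997 /9748172720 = 957.53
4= 4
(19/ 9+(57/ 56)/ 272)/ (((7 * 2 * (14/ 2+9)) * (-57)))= -15259/ 92123136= -0.00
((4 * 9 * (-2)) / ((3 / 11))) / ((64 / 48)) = -198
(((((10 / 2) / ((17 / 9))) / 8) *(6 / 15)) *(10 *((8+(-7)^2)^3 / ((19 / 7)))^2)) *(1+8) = 1885354558605 / 34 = 55451604664.85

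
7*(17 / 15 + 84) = 8939 / 15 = 595.93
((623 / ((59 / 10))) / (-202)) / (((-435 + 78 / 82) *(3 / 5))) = 638575 / 318139092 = 0.00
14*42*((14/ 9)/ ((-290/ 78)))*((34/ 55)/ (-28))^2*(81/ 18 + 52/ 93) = -24747359/ 40792125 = -0.61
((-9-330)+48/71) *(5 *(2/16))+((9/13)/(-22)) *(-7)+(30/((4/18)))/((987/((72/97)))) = -547272100539/2592101512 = -211.13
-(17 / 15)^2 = -289 / 225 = -1.28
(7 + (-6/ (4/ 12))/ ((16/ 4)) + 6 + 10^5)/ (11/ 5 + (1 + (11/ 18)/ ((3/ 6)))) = 9000765/ 398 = 22614.99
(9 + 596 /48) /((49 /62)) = 7967 /294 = 27.10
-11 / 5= -2.20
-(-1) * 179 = 179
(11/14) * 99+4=81.79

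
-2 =-2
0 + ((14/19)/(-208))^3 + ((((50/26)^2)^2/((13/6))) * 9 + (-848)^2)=937720778059563409/1303909727744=719160.81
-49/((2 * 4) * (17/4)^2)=-0.34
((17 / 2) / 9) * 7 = 119 / 18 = 6.61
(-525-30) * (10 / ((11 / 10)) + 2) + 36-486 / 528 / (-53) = -28541055 / 4664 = -6119.44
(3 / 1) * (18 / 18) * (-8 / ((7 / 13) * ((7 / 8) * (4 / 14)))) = -1248 / 7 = -178.29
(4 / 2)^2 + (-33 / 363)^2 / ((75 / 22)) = 3302 / 825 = 4.00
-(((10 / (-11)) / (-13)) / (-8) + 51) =-29167 / 572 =-50.99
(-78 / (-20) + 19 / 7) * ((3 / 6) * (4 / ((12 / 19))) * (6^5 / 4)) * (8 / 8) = 1425114 / 35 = 40717.54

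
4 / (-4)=-1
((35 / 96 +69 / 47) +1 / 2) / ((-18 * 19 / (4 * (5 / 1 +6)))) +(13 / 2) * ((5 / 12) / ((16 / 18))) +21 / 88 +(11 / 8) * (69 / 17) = 8.57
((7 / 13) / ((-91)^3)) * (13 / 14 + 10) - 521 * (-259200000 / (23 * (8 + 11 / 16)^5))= 2774406917807734342704219 / 23382953296024737142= 118650.83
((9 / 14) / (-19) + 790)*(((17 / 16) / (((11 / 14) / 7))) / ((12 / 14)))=8724.04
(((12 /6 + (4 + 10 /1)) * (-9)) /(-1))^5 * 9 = 557256278016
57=57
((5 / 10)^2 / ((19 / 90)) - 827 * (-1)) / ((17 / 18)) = 283239 / 323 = 876.90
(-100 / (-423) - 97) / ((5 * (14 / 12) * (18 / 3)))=-2.76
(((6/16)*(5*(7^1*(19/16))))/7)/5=57/128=0.45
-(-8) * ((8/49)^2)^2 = 32768/5764801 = 0.01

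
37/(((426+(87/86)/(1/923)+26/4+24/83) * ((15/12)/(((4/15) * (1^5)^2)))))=528212/91445925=0.01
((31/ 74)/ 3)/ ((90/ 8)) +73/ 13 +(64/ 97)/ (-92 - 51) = 389605867/ 69285645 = 5.62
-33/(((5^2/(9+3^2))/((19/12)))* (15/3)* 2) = -1881/500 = -3.76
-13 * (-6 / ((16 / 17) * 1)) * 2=663 / 4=165.75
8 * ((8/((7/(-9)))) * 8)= -4608/7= -658.29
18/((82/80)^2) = 28800/1681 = 17.13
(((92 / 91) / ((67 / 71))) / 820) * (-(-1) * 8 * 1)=13064 / 1249885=0.01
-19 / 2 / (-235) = 0.04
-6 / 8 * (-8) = 6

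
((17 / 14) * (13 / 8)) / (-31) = -221 / 3472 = -0.06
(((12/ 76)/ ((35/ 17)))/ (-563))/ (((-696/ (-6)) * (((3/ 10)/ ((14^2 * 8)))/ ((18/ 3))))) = -11424/ 310213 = -0.04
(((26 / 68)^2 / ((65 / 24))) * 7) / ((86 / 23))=6279 / 62135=0.10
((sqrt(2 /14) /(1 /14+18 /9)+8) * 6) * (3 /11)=36 * sqrt(7) /319+144 /11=13.39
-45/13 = -3.46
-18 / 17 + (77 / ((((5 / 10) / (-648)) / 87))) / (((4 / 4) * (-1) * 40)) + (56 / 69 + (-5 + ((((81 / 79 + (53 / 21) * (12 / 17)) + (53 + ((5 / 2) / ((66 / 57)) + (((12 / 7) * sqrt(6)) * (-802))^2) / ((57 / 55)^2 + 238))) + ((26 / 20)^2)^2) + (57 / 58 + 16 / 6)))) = 83975547499174054876391 / 317435682475310000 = 264543.50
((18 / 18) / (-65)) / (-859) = 1 / 55835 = 0.00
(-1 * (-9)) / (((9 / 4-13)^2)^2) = 2304 / 3418801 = 0.00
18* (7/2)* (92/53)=5796/53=109.36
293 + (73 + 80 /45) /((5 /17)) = 24626 /45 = 547.24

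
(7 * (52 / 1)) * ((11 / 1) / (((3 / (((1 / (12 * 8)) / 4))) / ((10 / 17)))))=2.04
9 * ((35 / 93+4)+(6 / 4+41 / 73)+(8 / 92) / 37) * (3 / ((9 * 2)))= 74417321 / 7703252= 9.66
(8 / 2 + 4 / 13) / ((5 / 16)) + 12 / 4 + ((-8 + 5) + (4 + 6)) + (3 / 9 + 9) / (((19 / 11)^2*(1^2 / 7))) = 3215858 / 70395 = 45.68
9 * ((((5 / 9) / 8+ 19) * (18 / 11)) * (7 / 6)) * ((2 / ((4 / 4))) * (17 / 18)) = 163387 / 264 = 618.89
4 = 4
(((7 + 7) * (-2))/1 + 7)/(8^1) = -21/8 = -2.62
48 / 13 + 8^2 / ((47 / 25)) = 23056 / 611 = 37.73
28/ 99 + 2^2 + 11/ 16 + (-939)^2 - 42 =1396587409/ 1584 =881683.97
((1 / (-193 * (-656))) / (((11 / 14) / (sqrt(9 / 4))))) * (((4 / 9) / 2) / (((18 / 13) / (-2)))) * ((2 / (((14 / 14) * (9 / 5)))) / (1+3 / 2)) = -91 / 42302898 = -0.00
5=5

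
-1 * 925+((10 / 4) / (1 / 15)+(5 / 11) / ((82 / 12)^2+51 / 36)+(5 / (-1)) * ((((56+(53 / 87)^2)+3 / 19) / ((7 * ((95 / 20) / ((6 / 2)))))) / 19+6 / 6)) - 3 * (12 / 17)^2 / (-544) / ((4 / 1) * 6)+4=-40358196721364005643 / 45354817284457296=-889.83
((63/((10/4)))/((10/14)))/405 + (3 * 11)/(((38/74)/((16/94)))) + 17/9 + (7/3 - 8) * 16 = -26037287/334875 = -77.75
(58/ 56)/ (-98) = -0.01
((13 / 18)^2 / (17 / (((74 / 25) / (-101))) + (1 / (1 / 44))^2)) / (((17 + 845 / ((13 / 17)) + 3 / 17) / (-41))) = -4358341 / 310095070686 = -0.00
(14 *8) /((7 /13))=208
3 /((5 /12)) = 36 /5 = 7.20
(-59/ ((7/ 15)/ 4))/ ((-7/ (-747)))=-2644380/ 49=-53966.94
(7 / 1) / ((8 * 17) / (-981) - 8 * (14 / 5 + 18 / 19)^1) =-652365 / 2806808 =-0.23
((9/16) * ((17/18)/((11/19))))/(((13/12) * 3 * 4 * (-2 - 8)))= -323/45760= -0.01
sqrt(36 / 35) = 6 * sqrt(35) / 35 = 1.01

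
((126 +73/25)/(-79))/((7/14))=-6446/1975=-3.26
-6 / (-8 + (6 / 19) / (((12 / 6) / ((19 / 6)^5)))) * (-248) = 124416 / 3535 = 35.20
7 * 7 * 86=4214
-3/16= -0.19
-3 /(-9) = 1 /3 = 0.33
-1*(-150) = 150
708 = 708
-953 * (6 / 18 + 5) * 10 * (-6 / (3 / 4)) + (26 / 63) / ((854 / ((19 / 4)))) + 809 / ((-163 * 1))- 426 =7124216224633 / 17539452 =406182.37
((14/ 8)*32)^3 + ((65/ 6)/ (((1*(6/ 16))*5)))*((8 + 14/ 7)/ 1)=1581064/ 9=175673.78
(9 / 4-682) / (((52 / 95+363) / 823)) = -212585015 / 138148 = -1538.82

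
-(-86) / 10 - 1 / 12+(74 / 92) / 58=85348 / 10005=8.53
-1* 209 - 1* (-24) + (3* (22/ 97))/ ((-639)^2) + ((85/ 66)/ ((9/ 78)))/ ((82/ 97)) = -2045847964651/ 11908545858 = -171.80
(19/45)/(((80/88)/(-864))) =-10032/25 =-401.28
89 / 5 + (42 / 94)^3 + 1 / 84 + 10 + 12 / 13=16339666999 / 566873580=28.82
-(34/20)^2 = -289/100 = -2.89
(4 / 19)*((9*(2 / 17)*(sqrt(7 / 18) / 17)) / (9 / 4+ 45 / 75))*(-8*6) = -3840*sqrt(14) / 104329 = -0.14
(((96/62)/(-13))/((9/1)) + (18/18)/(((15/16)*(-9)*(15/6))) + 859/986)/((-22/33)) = -217404419/178811100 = -1.22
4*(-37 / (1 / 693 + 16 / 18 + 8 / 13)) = -1333332 / 13565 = -98.29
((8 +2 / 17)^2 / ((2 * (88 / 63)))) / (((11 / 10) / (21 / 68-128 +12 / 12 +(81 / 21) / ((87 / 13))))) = -2704.34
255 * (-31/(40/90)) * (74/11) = -2632365/22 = -119652.95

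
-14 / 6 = -7 / 3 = -2.33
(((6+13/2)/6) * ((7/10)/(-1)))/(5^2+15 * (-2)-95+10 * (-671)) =7/32688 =0.00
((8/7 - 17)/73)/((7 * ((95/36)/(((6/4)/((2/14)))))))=-0.12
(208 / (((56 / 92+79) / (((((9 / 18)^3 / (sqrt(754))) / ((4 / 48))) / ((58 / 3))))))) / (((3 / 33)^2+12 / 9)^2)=54552366 * sqrt(754) / 365209665199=0.00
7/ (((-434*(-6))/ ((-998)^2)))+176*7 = 363577/ 93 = 3909.43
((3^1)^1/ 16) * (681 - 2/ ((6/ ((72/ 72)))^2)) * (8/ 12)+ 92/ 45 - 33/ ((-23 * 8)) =160709/ 1840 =87.34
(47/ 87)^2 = 2209/ 7569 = 0.29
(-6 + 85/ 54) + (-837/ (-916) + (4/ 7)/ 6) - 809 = -140648869/ 173124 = -812.42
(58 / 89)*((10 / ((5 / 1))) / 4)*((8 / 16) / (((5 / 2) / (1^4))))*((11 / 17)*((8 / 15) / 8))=319 / 113475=0.00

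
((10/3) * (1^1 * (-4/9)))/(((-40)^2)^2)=-1/1728000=-0.00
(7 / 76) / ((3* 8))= 7 / 1824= 0.00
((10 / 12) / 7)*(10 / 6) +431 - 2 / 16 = 217261 / 504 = 431.07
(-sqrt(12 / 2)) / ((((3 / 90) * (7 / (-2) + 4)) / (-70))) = 4200 * sqrt(6) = 10287.86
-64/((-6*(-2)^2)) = 8/3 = 2.67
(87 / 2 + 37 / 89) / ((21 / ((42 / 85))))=7817 / 7565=1.03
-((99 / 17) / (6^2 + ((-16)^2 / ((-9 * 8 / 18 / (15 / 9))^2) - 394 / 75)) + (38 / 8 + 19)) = -1245985 / 52292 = -23.83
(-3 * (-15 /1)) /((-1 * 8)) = -45 /8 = -5.62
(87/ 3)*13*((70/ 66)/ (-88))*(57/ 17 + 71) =-2084810/ 6171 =-337.84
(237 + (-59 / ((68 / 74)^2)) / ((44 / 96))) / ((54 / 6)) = 89599 / 9537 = 9.39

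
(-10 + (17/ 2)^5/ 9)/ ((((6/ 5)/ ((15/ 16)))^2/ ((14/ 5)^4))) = 3402161777/ 18432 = 184579.09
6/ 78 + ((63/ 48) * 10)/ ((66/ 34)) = 7823/ 1144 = 6.84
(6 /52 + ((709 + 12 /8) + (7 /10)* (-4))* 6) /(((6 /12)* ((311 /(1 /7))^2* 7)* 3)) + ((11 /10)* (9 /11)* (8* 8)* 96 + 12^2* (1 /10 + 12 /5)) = 12700302379679 /2156394695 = 5889.60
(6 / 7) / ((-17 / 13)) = -78 / 119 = -0.66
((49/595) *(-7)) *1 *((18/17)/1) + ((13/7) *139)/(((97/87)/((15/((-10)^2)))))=34.12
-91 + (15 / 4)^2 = -1231 / 16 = -76.94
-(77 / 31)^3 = -456533 / 29791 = -15.32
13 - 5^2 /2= 1 /2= 0.50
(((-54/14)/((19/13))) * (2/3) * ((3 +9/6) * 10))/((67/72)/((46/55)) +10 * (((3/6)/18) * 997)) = -775008/2721845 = -0.28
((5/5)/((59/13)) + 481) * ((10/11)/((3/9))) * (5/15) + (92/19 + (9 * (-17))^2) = 294110567/12331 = 23851.32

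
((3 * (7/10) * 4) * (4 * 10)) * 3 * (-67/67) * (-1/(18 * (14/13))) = 52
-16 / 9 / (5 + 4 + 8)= -16 / 153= -0.10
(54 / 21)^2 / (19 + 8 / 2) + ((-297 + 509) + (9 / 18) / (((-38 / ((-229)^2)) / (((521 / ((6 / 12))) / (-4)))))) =30827990343 / 171304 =179960.72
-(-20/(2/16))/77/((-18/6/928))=-148480/231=-642.77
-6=-6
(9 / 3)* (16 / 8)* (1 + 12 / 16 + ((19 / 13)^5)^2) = 76467823422441 / 275716983698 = 277.34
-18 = -18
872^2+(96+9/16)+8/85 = 1034253693/1360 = 760480.66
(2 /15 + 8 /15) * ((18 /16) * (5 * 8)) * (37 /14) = 555 /7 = 79.29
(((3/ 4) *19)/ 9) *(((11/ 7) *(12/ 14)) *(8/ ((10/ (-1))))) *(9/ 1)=-3762/ 245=-15.36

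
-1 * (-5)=5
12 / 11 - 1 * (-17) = 199 / 11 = 18.09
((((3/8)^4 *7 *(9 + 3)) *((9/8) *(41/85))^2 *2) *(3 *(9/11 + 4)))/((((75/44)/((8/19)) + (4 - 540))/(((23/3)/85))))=-6886156599/2872021888000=-0.00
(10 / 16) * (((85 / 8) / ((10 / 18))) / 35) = 153 / 448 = 0.34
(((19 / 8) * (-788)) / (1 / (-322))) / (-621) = -26201 / 27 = -970.41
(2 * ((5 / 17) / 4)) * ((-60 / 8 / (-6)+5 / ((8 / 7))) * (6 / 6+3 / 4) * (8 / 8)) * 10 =7875 / 544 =14.48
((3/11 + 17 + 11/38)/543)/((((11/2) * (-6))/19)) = -2447/131406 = -0.02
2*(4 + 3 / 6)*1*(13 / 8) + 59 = 589 / 8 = 73.62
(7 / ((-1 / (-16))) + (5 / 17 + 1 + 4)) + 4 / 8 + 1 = 118.79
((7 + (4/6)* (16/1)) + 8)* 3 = 77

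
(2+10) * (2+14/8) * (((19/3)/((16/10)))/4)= 44.53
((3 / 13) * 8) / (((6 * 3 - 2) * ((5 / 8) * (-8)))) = -3 / 130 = -0.02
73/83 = 0.88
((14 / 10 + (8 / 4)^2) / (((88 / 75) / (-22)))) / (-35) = 81 / 28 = 2.89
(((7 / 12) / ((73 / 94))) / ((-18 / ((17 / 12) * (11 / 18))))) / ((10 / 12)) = -61523 / 1419120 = -0.04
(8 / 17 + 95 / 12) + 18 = 5383 / 204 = 26.39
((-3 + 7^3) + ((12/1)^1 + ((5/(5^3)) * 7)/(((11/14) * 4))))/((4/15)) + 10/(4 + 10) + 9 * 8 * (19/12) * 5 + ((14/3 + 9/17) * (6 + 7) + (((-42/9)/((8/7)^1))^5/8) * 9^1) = 986561605759/1447649280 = 681.49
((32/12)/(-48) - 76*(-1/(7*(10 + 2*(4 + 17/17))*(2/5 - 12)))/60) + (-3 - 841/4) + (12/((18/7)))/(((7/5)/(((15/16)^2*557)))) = 1658658293/1169280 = 1418.53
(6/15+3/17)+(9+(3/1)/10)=1679/170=9.88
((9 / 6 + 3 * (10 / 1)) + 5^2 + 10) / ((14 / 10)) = 95 / 2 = 47.50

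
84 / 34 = 42 / 17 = 2.47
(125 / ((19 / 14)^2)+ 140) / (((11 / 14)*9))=1050560 / 35739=29.40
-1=-1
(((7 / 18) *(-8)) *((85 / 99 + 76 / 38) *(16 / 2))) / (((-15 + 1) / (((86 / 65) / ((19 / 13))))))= 389408 / 84645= 4.60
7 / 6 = 1.17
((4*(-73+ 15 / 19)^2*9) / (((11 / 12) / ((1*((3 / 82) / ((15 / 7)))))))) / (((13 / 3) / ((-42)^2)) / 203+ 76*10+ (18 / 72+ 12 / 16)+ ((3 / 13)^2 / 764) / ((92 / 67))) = 9079956889337009055744 / 1976342515601493052145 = 4.59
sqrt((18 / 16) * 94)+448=3 * sqrt(47) / 2+448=458.28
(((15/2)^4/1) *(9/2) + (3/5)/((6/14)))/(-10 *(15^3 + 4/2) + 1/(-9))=-20505141/48628960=-0.42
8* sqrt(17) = 32.98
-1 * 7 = -7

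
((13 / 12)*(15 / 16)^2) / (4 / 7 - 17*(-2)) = 6825 / 247808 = 0.03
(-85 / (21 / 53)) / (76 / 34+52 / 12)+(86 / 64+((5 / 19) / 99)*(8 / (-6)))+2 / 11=-2636982163 / 84690144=-31.14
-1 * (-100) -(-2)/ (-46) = 2299/ 23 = 99.96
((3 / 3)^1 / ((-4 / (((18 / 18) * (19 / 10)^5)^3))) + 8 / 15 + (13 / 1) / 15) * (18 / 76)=-136579743268873184691 / 152000000000000000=-898.55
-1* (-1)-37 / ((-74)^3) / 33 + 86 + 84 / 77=2894315 / 32856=88.09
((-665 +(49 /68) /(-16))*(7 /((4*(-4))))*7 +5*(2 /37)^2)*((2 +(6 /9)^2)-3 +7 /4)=695712483569 /285978624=2432.74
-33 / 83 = -0.40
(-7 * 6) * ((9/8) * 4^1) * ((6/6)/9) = -21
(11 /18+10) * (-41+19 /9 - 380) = -360035 /81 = -4444.88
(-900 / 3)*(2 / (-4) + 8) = -2250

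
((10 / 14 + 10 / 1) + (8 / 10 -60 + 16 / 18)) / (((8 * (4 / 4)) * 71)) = -14993 / 178920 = -0.08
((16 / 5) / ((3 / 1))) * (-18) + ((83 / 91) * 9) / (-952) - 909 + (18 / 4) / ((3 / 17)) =-391017267 / 433160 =-902.71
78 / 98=0.80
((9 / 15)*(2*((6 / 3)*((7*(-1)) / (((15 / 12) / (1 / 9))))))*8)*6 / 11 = -1792 / 275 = -6.52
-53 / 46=-1.15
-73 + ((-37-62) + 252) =80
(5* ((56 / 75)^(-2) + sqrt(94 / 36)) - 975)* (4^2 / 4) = -3831.81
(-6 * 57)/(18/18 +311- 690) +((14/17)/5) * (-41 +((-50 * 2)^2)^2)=29399989561/1785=16470582.39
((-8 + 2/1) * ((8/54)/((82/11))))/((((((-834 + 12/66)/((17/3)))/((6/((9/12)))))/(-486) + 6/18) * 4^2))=-18513/922049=-0.02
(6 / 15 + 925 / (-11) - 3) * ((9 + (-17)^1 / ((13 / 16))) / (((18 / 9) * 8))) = 9238 / 143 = 64.60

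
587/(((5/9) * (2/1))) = 528.30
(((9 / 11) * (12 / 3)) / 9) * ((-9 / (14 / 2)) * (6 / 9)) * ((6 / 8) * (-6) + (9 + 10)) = -348 / 77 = -4.52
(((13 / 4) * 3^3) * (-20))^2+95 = 3080120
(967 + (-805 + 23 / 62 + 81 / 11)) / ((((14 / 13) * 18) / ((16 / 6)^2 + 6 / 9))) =7524335 / 110484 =68.10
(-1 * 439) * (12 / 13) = -5268 / 13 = -405.23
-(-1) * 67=67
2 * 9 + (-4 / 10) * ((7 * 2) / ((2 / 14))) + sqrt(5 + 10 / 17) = -106 / 5 + sqrt(1615) / 17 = -18.84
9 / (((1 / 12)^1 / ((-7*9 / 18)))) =-378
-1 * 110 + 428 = 318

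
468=468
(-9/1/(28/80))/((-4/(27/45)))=27/7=3.86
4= 4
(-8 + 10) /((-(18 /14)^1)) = -14 /9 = -1.56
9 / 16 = 0.56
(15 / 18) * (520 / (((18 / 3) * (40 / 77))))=5005 / 36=139.03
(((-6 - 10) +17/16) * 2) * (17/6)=-4063/48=-84.65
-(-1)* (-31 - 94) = -125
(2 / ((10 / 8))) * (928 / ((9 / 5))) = 7424 / 9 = 824.89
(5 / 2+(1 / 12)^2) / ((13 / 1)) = 361 / 1872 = 0.19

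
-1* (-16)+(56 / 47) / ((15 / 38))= 13408 / 705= 19.02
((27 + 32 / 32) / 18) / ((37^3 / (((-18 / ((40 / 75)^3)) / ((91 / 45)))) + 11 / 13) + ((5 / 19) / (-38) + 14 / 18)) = -19956982500 / 11054849969543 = -0.00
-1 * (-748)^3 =418508992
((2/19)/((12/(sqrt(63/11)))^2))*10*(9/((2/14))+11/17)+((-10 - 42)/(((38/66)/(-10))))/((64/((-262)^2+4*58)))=3453409060/3553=971969.90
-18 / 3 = -6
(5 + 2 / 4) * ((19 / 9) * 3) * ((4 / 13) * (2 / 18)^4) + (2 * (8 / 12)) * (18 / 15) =2049122 / 1279395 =1.60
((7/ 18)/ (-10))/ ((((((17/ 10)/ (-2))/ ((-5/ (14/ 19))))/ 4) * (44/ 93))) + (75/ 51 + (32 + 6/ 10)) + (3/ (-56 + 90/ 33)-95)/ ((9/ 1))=51491482/ 2465595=20.88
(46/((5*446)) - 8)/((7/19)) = -24149/1115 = -21.66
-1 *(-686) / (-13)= -686 / 13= -52.77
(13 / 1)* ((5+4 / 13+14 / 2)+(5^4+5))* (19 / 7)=158650 / 7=22664.29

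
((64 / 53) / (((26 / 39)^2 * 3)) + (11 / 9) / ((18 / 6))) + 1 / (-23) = 1.27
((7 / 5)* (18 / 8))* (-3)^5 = -765.45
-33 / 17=-1.94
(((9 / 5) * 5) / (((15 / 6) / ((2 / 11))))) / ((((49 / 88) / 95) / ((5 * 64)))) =1751040 / 49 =35735.51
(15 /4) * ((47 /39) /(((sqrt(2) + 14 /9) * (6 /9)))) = 44415 /1768 - 57105 * sqrt(2) /3536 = 2.28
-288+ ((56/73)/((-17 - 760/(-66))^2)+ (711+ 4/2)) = 1016471009/2391553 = 425.03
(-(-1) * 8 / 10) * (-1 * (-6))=24 / 5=4.80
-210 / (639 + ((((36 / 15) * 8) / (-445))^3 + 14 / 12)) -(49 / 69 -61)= 175048406976051940 / 2919331338422421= 59.96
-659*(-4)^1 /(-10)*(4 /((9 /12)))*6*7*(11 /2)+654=-1620506 /5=-324101.20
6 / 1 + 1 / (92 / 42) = 297 / 46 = 6.46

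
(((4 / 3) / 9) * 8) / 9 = 32 / 243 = 0.13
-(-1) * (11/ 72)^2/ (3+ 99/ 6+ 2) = 121/ 111456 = 0.00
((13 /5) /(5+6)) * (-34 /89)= -442 /4895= -0.09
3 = 3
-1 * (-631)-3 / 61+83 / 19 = 635.32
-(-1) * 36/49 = 36/49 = 0.73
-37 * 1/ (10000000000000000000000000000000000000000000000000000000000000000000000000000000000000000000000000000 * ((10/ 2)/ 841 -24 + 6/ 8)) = 31117/ 195482500000000000000000000000000000000000000000000000000000000000000000000000000000000000000000000000000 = 0.00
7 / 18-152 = -2729 / 18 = -151.61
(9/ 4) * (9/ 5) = 81/ 20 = 4.05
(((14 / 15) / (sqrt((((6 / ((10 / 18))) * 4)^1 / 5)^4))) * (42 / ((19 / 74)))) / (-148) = -6125 / 443232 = -0.01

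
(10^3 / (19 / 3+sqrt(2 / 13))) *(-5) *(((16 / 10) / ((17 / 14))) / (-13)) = 255360 / 3179-40320 *sqrt(26) / 41327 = 75.35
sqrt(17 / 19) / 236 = sqrt(323) / 4484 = 0.00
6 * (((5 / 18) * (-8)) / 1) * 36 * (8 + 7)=-7200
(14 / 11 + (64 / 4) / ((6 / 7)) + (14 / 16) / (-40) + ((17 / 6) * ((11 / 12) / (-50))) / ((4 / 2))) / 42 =3150821 / 6652800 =0.47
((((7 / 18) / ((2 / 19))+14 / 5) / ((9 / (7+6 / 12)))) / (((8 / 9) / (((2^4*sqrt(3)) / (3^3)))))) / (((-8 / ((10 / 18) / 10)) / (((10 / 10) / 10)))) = -1169*sqrt(3) / 466560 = -0.00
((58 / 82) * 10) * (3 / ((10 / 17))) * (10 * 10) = 147900 / 41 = 3607.32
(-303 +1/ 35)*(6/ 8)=-7953/ 35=-227.23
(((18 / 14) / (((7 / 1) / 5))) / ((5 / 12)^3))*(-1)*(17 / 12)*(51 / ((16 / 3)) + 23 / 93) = -6700023 / 37975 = -176.43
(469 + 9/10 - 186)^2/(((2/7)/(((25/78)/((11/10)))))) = 282097235/3432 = 82196.16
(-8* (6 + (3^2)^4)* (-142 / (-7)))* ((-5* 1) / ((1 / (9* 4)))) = 1342820160 / 7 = 191831451.43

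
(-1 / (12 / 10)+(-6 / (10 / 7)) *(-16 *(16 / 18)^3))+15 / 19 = 47.15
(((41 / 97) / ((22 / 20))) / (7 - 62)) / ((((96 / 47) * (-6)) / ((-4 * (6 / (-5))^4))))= -0.00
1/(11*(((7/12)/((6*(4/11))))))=288/847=0.34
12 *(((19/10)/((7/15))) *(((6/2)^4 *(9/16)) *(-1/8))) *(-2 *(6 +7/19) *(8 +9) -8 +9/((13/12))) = 175198383/2912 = 60164.28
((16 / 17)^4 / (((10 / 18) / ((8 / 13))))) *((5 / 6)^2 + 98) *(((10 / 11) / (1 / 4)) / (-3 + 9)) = 9961472 / 191607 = 51.99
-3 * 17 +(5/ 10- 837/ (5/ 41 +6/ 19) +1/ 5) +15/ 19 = -4099747/ 2090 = -1961.60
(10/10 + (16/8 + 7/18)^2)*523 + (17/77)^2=6738277627/1920996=3507.70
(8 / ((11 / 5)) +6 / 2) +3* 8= 337 / 11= 30.64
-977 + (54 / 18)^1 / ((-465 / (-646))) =-150789 / 155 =-972.83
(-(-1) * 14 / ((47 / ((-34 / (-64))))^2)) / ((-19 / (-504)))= 127449 / 2686144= 0.05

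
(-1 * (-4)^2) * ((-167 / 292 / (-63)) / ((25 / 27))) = -0.16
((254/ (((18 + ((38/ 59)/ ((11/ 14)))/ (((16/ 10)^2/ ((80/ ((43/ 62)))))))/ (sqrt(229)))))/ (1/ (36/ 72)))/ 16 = 3544189 *sqrt(229)/ 24529216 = 2.19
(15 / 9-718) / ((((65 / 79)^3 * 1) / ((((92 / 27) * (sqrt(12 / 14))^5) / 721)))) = -55701574064 * sqrt(42) / 87320039625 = -4.13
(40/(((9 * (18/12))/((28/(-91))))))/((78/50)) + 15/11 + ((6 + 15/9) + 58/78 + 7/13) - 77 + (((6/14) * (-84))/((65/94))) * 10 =-88523503/150579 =-587.89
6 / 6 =1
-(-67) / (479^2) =67 / 229441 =0.00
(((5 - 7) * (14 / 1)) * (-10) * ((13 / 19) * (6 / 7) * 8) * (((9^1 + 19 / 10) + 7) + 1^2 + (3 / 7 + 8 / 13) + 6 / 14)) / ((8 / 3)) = 1334808 / 133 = 10036.15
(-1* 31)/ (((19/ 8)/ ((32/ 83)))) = -7936/ 1577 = -5.03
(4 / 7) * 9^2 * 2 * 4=370.29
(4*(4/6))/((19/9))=24/19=1.26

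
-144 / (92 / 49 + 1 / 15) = -105840 / 1429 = -74.07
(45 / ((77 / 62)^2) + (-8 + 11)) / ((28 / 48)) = 2289204 / 41503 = 55.16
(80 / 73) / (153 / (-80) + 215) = 6400 / 1244431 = 0.01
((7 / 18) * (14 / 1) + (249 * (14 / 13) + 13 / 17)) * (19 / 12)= 2592113 / 5967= 434.41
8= 8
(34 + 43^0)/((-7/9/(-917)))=41265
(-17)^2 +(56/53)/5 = 76641/265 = 289.21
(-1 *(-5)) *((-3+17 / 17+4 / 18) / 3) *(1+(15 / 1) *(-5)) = 5920 / 27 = 219.26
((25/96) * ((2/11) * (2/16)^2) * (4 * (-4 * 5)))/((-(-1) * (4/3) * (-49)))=125/137984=0.00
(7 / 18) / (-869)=-7 / 15642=-0.00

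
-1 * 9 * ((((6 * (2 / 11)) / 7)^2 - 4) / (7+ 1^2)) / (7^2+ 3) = 53037 / 616616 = 0.09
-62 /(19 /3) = -186 /19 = -9.79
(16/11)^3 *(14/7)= 8192/1331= 6.15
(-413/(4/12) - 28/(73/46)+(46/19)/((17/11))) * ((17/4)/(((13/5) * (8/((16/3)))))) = -49322445/36062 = -1367.71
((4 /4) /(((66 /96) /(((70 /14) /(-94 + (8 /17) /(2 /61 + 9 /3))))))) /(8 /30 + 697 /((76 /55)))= -143412000 /933920634449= -0.00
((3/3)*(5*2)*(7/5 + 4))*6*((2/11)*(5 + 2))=4536/11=412.36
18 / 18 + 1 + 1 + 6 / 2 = 6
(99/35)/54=11/210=0.05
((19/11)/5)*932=17708/55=321.96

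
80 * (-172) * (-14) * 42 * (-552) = -4466165760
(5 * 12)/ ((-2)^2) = 15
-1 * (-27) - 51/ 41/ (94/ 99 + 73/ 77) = 1420362/ 53915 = 26.34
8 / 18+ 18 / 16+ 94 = 6881 / 72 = 95.57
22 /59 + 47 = 2795 /59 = 47.37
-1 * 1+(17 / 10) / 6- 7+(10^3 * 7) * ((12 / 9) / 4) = 139537 / 60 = 2325.62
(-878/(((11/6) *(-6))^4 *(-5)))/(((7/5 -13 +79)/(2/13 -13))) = -146626/64142221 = -0.00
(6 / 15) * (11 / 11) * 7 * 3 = 42 / 5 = 8.40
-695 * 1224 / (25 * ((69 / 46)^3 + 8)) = -1361088 / 455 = -2991.40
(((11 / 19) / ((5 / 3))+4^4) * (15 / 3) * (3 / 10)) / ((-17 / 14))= -511413 / 1615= -316.66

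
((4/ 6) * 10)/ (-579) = -20/ 1737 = -0.01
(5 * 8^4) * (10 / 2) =102400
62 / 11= 5.64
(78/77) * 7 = 78/11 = 7.09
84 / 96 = 0.88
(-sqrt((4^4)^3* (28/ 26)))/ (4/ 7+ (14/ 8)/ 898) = -102989824* sqrt(182)/ 187421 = -7413.30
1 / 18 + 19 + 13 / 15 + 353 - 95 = 277.92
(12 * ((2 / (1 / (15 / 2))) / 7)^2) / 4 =675 / 49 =13.78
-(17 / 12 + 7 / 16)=-89 / 48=-1.85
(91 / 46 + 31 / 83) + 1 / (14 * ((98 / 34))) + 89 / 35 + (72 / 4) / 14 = 20315119 / 3273935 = 6.21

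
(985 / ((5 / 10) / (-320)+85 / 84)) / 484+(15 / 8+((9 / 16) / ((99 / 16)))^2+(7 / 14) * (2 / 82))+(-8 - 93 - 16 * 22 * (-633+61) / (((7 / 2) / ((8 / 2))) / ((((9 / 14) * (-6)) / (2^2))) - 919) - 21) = -9020881220713677 / 26771017510600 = -336.96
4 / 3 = 1.33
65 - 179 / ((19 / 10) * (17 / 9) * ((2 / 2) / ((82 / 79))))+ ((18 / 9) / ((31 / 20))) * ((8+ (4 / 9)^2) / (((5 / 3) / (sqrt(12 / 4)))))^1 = 5312 * sqrt(3) / 837+ 337585 / 25517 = 24.22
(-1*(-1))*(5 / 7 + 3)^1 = 26 / 7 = 3.71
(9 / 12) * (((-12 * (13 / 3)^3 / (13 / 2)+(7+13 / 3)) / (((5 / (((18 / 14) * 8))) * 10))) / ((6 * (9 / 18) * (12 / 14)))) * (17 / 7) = -425 / 21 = -20.24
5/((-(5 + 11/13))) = -65/76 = -0.86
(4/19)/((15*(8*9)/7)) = 0.00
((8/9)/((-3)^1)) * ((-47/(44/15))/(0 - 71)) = -470/7029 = -0.07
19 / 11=1.73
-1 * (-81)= 81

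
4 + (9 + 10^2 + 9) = 122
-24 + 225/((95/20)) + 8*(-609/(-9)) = 32188/57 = 564.70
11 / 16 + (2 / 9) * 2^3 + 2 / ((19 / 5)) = 8185 / 2736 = 2.99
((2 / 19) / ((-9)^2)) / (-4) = -1 / 3078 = -0.00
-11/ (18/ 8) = -44/ 9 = -4.89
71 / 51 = 1.39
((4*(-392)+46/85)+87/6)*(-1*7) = 1848021/170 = 10870.71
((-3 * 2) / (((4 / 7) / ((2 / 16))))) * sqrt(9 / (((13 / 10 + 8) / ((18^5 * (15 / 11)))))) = -76545 * sqrt(341) / 682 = -2072.57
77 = 77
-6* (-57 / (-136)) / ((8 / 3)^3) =-4617 / 34816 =-0.13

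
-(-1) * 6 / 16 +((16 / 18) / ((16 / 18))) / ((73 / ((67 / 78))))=8809 / 22776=0.39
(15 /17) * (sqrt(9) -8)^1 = -75 /17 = -4.41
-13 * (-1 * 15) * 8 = 1560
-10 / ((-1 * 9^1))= 10 / 9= 1.11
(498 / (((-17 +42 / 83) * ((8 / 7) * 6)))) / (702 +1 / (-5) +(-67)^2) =-241115 / 284248208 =-0.00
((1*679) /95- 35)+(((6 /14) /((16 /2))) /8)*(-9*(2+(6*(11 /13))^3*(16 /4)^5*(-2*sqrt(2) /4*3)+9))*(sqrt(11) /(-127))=-186297408*sqrt(22) /1953133- 2646 /95+297*sqrt(11) /56896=-475.23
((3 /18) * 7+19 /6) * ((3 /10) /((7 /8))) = 52 /35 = 1.49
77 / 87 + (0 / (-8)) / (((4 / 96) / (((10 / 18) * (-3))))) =77 / 87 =0.89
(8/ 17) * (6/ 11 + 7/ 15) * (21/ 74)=4676/ 34595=0.14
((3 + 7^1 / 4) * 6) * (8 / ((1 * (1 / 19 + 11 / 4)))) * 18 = 103968 / 71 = 1464.34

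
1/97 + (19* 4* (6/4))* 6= 66349/97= 684.01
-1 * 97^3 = -912673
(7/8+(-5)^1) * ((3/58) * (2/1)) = -99/232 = -0.43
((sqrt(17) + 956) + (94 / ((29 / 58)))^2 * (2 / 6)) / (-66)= -19106 / 99 -sqrt(17) / 66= -193.05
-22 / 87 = -0.25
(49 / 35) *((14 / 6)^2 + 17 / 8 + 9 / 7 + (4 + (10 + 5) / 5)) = 7991 / 360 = 22.20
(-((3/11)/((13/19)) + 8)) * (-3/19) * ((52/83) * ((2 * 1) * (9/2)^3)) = 2626587/17347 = 151.41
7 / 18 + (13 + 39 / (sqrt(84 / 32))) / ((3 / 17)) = 1333 / 18 + 442 * sqrt(42) / 21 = 210.46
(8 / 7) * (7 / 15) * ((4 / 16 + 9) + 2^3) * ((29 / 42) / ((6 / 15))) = 667 / 42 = 15.88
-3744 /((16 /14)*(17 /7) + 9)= -183456 /577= -317.95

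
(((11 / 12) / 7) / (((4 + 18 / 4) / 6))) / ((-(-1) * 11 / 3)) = 3 / 119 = 0.03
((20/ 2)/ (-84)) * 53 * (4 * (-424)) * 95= 21348400/ 21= 1016590.48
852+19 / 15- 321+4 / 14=55918 / 105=532.55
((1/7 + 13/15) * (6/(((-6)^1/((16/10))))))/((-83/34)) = 28832/43575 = 0.66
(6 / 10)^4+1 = 706 / 625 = 1.13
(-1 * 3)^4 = 81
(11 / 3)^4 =14641 / 81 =180.75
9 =9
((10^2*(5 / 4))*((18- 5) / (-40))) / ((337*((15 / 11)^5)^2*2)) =-0.00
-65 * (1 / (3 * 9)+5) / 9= -8840 / 243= -36.38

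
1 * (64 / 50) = 1.28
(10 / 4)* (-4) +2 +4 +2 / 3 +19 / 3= 3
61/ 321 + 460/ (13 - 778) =-6733/ 16371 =-0.41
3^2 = 9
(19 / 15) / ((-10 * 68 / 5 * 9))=-19 / 18360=-0.00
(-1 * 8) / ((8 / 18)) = -18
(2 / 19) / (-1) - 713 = -13549 / 19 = -713.11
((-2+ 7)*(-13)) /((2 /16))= -520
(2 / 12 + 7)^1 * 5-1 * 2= 203 / 6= 33.83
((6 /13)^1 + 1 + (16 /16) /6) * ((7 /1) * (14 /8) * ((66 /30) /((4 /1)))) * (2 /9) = 68453 /28080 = 2.44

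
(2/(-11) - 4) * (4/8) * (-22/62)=23/31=0.74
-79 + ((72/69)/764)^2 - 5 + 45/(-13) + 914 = 207361834973/250879837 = 826.54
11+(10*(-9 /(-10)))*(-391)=-3508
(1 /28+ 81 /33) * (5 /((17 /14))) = 3835 /374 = 10.25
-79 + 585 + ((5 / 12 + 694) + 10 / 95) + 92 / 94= 1201.50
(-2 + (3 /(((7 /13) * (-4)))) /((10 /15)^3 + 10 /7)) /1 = -3661 /1304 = -2.81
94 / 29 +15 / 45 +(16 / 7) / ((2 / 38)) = 28625 / 609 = 47.00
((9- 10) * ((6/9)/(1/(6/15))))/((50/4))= -8/375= -0.02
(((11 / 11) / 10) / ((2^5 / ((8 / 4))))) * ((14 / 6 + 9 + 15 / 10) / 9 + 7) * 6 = 91 / 288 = 0.32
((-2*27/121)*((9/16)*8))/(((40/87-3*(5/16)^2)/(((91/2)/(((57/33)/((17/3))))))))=-1797.21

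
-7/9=-0.78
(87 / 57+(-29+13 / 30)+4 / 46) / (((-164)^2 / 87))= -10247411 / 117535520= -0.09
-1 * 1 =-1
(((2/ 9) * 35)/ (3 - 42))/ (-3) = 70/ 1053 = 0.07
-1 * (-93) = 93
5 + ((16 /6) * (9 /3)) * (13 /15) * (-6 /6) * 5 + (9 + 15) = -17 /3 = -5.67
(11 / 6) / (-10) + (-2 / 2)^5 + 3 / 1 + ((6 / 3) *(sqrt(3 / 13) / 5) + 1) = 2 *sqrt(39) / 65 + 169 / 60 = 3.01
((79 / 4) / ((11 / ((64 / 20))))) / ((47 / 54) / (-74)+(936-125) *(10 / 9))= 0.01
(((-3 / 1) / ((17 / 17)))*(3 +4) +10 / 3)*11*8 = -4664 / 3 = -1554.67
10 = 10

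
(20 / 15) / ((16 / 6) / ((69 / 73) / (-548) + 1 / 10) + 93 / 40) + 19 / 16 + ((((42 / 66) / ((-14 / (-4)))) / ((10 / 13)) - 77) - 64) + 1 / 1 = -138.53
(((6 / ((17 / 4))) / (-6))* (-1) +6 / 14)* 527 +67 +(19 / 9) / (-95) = 131303 / 315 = 416.83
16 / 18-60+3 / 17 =-9017 / 153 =-58.93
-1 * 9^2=-81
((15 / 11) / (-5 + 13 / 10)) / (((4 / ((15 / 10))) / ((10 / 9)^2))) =-625 / 3663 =-0.17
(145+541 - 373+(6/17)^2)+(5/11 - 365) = -163467/3179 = -51.42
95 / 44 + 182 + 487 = 29531 / 44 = 671.16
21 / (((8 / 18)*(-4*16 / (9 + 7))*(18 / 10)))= -105 / 16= -6.56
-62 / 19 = -3.26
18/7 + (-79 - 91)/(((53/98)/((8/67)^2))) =-3181174/1665419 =-1.91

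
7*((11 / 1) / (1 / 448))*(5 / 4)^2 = 53900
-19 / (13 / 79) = -1501 / 13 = -115.46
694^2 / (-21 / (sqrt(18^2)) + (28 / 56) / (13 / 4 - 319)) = -412271.28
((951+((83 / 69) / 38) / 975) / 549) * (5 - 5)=0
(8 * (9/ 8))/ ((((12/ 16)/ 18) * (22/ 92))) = 9936/ 11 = 903.27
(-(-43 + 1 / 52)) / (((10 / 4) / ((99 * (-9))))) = -398277 / 26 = -15318.35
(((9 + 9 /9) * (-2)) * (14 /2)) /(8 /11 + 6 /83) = -12782 /73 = -175.10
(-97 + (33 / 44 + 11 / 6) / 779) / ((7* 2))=-906725 / 130872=-6.93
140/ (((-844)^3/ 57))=-0.00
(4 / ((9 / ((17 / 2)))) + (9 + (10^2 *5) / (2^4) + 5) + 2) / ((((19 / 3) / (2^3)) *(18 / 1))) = 1837 / 513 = 3.58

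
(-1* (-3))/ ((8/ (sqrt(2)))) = 0.53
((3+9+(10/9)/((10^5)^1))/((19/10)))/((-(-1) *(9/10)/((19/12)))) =1080001/97200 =11.11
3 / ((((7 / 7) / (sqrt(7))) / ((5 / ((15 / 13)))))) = 13 * sqrt(7) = 34.39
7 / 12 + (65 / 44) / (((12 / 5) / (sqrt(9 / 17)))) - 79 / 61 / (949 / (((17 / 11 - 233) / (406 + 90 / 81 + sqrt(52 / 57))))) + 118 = -2715309 * sqrt(741) / 40606062777995 + 325 * sqrt(17) / 2992 + 57782805390989573 / 487272753335940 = 119.03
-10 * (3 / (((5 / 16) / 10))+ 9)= -1050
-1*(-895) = 895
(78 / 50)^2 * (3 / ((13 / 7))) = 2457 / 625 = 3.93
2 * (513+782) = 2590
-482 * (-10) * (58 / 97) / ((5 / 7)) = 391384 / 97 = 4034.89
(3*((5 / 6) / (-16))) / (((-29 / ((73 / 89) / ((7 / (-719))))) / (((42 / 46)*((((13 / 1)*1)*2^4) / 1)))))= -10234965 / 118726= -86.21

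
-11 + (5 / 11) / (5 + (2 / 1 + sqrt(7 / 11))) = -10.94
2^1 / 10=1 / 5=0.20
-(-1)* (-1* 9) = -9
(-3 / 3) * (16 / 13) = -16 / 13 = -1.23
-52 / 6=-26 / 3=-8.67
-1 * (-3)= 3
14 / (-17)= -14 / 17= -0.82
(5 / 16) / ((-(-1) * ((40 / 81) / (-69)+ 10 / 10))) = 27945 / 88784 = 0.31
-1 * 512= -512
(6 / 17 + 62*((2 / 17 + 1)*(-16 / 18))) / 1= -9370 / 153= -61.24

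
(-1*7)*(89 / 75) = -623 / 75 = -8.31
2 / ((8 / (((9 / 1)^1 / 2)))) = 1.12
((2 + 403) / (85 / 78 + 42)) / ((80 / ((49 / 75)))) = 51597 / 672200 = 0.08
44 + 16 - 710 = -650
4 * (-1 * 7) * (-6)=168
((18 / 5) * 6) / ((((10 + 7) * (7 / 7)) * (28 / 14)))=54 / 85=0.64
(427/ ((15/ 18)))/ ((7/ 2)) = 146.40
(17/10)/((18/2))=17/90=0.19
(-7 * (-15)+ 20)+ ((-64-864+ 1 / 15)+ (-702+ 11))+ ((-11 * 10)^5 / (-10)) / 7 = 24157493137 / 105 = 230071363.21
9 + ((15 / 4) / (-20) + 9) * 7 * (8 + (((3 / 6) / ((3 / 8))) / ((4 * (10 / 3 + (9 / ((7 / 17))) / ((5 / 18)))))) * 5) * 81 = 5523259365 / 137792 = 40084.04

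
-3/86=-0.03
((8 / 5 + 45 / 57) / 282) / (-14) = -227 / 375060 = -0.00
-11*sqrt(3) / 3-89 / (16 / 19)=-1691 / 16-11*sqrt(3) / 3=-112.04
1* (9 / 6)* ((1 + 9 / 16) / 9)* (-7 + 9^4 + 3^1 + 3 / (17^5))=14546878675 / 8519142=1707.55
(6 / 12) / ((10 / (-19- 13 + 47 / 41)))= -253 / 164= -1.54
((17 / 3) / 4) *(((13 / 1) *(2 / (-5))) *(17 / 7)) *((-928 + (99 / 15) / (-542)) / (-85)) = -555795773 / 2845500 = -195.32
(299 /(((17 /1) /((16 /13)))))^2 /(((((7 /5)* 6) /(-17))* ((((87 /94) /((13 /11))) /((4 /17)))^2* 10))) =-808905969664 /94490888877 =-8.56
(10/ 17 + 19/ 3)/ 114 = 353/ 5814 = 0.06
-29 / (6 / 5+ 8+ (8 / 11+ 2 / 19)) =-2.89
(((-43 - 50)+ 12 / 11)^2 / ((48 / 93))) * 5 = 158428755 / 1936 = 81833.03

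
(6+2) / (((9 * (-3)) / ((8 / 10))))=-32 / 135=-0.24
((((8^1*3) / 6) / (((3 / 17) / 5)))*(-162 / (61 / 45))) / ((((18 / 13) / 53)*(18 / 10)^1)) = -17569500 / 61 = -288024.59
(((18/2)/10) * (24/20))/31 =27/775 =0.03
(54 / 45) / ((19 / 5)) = 6 / 19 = 0.32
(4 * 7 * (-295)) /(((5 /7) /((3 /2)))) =-17346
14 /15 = 0.93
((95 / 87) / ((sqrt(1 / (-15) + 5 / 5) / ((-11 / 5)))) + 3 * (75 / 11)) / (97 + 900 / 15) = 225 / 1727-209 * sqrt(210) / 191226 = 0.11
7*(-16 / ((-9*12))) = 28 / 27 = 1.04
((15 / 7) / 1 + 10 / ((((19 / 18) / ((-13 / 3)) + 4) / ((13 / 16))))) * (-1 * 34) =-600525 / 4102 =-146.40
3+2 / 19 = 59 / 19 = 3.11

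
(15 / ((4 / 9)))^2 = 18225 / 16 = 1139.06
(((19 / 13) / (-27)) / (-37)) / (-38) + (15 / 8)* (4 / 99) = 10817 / 142857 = 0.08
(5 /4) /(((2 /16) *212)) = 5 /106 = 0.05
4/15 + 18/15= 22/15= 1.47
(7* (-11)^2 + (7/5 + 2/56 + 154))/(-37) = -3793/140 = -27.09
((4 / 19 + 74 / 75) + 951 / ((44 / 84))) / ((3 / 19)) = 28477441 / 2475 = 11506.04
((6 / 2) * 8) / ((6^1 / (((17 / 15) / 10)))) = 34 / 75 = 0.45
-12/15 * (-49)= 196/5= 39.20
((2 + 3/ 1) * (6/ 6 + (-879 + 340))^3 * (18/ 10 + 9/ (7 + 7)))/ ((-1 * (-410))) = -6657067278/ 1435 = -4639071.27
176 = 176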